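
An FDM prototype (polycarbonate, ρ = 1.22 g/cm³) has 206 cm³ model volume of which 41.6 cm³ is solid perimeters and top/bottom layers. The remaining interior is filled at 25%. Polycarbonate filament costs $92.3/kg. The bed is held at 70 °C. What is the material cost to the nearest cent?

Interior volume: 206 − 41.6 → 164.4 cm³.
Infill deposited = 0.25 × 164.4 = 41.1 cm³.
Deposited volume = 41.6 + 41.1 = 82.7 cm³.
Mass: 82.7 × 1.22 → 100.894 g.
At $92.3/kg: 100.894/1000 × 92.3 = $9.31.

$9.31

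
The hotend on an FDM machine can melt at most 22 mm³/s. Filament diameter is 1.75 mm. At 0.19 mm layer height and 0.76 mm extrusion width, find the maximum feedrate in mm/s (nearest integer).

152 mm/s

Extrusion cross-section = 0.19 × 0.76, so 0.1444 mm².
Max speed = 22 / 0.1444 = 152.35 ≈ 152 mm/s.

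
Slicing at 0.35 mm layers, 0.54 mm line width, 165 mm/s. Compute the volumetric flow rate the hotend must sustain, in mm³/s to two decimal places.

31.19

A = 0.35 × 0.54 = 0.189 mm².
Volumetric flow = 165 × 0.189 = 31.19 mm³/s.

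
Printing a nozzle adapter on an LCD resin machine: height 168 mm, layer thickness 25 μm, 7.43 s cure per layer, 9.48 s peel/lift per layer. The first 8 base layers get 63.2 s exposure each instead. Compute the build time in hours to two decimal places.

31.69 hours

Number of layers: 168 / 0.025 → 6720 (rounded up).
Burn-in layers = 8 × (63.2 + 9.48) = 581.44 s.
Remaining layers: 6712 × (7.43 + 9.48) → 113499.92 s.
Sum: 581.44 + 113499.92 = 114081.36 s → 31.69 hours.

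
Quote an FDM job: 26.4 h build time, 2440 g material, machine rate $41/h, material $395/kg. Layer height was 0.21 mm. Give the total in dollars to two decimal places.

Time charge: 41 × 26.4 → $1082.40.
Material charge: 395 × 2440/1000 → $963.80.
Total = 1082.40 + 963.80 = $2046.20.

$2046.20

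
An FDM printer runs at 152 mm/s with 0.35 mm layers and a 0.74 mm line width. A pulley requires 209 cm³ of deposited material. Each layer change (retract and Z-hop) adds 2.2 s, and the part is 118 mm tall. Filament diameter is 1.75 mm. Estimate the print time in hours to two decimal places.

1.68 hours

Line area: 0.35 × 0.74 → 0.259 mm².
Toolpath length = 209 cm³ / 0.259 mm² = 209000 / 0.259 = 806949.8 mm.
Extrusion time: 806949.8 / 152 → 5308.9 s.
Number of layers: 118 / 0.35 → 338 (rounded up).
Z-hop total: 338 × 2.2 → 743.6 s.
Altogether 5308.9 + 743.6 = 6052.5 s, i.e. 1.68 hours.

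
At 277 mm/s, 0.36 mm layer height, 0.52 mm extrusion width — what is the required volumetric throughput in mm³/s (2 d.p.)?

A = 0.36 × 0.52 = 0.1872 mm².
Volumetric flow = 277 × 0.1872 = 51.85 mm³/s.

51.85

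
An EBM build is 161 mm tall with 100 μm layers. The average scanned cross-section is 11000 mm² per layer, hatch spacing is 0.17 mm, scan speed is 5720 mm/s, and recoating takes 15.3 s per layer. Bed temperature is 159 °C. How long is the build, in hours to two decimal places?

11.90 hours

Number of layers: 161 / 0.1 → 1610 (rounded up).
Scan path per layer = 11000 / 0.17 = 64705.9 mm.
Scan time per layer = 64705.9 / 5720, so 11.3122 s.
Layer cycle = 11.3122 + 15.3 = 26.6122 s.
Total: 1610 × 26.6122 s = 42845.642 s → 11.90 hours.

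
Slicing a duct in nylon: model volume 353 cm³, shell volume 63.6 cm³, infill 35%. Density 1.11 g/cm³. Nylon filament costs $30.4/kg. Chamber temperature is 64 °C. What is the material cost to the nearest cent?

Volume inside the shell = 353 − 63.6 = 289.4 cm³.
Deposited infill = 0.35 × 289.4, so 101.29 cm³.
Total extruded = 63.6 + 101.29 = 164.89 cm³.
Mass = 164.89 × 1.11 = 183.0279 g.
Cost = 183.0279 g / 1000 × $30.4/kg = $5.56.

$5.56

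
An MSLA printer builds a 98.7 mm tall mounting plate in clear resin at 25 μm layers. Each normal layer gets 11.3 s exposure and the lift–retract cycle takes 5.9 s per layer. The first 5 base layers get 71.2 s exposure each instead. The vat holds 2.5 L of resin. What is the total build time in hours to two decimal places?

18.95 hours

Layers = ⌈98.7/0.025⌉ = 3948.
Bottom layers = 5 × (71.2 + 5.9) = 385.5 s.
Remaining layers = 3943 × (11.3 + 5.9) = 67819.6 s.
Total = 385.5 + 67819.6 = 68205.1 s = 18.95 hours.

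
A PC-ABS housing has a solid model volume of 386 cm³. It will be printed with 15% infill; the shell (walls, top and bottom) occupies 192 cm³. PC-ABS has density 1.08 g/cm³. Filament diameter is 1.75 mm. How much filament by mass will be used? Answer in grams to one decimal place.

Volume inside the shell = 386 − 192, so 194 cm³.
Infill deposited: 0.15 × 194 → 29.1 cm³.
Total extruded = 192 + 29.1, so 221.1 cm³.
Mass = 221.1 × 1.08, so 238.788 g.

238.8 g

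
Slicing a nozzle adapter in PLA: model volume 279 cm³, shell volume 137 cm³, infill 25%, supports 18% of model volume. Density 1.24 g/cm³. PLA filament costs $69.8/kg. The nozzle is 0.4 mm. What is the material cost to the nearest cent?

Interior volume = 279 − 137 = 142 cm³.
Deposited infill = 0.25 × 142 = 35.5 cm³.
Support = 0.18 × 279 = 50.22 cm³.
Deposited volume = 137 + 35.5 + 50.22, so 222.72 cm³.
Mass = 222.72 × 1.24, so 276.1728 g.
At $69.8/kg: 276.1728/1000 × 69.8 = $19.28.

$19.28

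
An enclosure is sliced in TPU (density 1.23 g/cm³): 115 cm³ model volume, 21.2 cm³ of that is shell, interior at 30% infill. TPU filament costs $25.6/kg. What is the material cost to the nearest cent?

$1.55

Volume inside the shell = 115 − 21.2, so 93.8 cm³.
Deposited infill = 0.30 × 93.8 = 28.14 cm³.
Deposited volume = 21.2 + 28.14 = 49.34 cm³.
Mass = 49.34 × 1.23, so 60.6882 g.
At $25.6/kg: 60.6882/1000 × 25.6 = $1.55.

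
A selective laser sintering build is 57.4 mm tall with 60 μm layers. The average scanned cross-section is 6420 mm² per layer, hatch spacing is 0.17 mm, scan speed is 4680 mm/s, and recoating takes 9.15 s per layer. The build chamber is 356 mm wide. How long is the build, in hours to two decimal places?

4.58 hours

Number of layers: 57.4 / 0.06 → 957 (rounded up).
Per-layer scan distance = 6420 / 0.17, so 37764.7 mm.
Laser time per layer: 37764.7 / 4680 → 8.0694 s.
Layer cycle = 8.0694 + 9.15, so 17.2194 s.
Build time = 957 × 17.2194 = 16478.9658 s = 4.58 hours.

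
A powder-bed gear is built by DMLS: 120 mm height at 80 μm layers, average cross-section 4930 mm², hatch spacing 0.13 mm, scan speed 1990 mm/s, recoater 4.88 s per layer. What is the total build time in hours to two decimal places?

Number of layers: 120 / 0.08 → 1500 (rounded up).
Per-layer scan distance = 4930 / 0.13, so 37923.1 mm.
Per-layer scan time = 37923.1 / 1990 = 19.0568 s.
Time per layer = 19.0568 + 4.88, so 23.9368 s.
Total: 1500 × 23.9368 s = 35905.2 s → 9.97 hours.

9.97 hours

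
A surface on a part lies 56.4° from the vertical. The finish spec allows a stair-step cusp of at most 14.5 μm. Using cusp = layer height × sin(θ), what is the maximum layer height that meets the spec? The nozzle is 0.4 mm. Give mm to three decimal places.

0.017 mm

Layer height = cusp / sin(56.4°) = 0.0145 / 0.8329 = 0.017 mm.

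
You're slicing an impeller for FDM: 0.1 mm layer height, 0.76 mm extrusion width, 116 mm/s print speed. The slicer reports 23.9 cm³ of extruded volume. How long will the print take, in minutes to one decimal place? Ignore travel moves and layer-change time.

45.2 minutes

Line area = 0.1 × 0.76 = 0.076 mm².
Toolpath length = 23.9 cm³ / 0.076 mm² = 23900 / 0.076 = 314473.7 mm.
Extrusion time: 314473.7 / 116 → 2711 s.
In the requested units: 2711 s = 45.2 minutes.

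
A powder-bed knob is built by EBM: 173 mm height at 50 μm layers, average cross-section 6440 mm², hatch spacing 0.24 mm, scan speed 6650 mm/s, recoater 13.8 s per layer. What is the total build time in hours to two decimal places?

17.14 hours

Layer count = ceil(173 / 0.05) = 3460.
Hatch length per layer = 6440 / 0.24 = 26833.3 mm.
Beam time per layer: 26833.3 / 6650 → 4.0351 s.
Per-layer time: 4.0351 + 13.8 → 17.8351 s.
Total: 3460 × 17.8351 s = 61709.446 s → 17.14 hours.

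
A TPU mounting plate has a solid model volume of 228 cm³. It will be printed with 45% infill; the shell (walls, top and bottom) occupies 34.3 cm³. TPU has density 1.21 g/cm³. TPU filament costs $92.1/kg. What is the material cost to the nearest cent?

$13.54

Interior volume = 228 − 34.3 = 193.7 cm³.
Infill deposited = 0.45 × 193.7 = 87.165 cm³.
Total extruded = 34.3 + 87.165, so 121.465 cm³.
Mass = 121.465 × 1.21, so 146.97265 g.
At $92.1/kg: 146.97265/1000 × 92.1 = $13.54.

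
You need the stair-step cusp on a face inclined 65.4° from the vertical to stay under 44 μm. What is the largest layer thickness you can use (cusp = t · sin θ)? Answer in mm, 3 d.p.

0.048 mm

t = h_c / sin θ = 0.044 / 0.9092 = 0.048 mm.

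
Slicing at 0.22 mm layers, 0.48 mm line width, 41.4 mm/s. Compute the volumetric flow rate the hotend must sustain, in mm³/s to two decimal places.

A = 0.22 × 0.48, so 0.1056 mm².
Q = v·A = 41.4 × 0.1056 = 4.37 mm³/s.

4.37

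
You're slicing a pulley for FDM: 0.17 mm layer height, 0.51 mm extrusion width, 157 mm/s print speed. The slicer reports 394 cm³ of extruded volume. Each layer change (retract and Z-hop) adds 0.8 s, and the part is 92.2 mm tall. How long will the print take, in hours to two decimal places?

Line area = 0.17 × 0.51 = 0.0867 mm².
Total extruded path = 394000/0.0867 = 4544406 mm.
Extrusion time = 4544406 / 157 = 28945.3 s.
Layer count = ceil(92.2 / 0.17) = 543.
Non-print overhead: 543 × 0.8 → 434.4 s.
Altogether 28945.3 + 434.4 = 29379.7 s, i.e. 8.16 hours.

8.16 hours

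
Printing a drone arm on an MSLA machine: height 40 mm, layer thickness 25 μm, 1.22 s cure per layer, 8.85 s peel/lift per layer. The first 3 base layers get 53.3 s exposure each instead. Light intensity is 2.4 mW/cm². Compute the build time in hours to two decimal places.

4.52 hours

Layers = ⌈40/0.025⌉ = 1600.
Base layers = 3 × (53.3 + 8.85) = 186.45 s.
Normal layers = 1597 × (1.22 + 8.85) = 16081.79 s.
Sum: 186.45 + 16081.79 = 16268.24 s → 4.52 hours.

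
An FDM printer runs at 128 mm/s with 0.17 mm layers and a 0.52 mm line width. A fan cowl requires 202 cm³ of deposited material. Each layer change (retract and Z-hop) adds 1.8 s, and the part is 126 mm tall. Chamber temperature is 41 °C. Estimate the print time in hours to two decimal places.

5.33 hours

Bead cross-section = 0.17 × 0.52 = 0.0884 mm².
Path length: 202000 mm³ / 0.0884 mm² → 2285067.9 mm.
Time extruding = 2285067.9 / 128 = 17852.1 s.
Layer count = ceil(126 / 0.17) = 742.
Layer-change overhead: 742 × 1.8 → 1335.6 s.
Total = 17852.1 + 1335.6 = 19187.7 s = 5.33 hours.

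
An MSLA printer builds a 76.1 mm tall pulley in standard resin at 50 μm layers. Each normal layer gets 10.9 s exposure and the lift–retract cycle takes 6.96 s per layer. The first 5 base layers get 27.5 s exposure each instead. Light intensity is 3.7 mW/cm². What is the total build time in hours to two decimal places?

Layer count = ceil(76.1 / 0.05) = 1522.
Bottom layers: 5 × (27.5 + 6.96) → 172.3 s.
Remaining layers = 1517 × (10.9 + 6.96) = 27093.62 s.
Sum: 172.3 + 27093.62 = 27265.92 s → 7.57 hours.

7.57 hours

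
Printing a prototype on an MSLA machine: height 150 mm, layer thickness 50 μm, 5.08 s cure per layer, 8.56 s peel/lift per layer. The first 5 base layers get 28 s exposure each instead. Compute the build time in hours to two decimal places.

11.40 hours

Layers = ⌈150/0.05⌉ = 3000.
Base layers = 5 × (28 + 8.56) = 182.8 s.
Regular layers = 2995 × (5.08 + 8.56), so 40851.8 s.
Sum: 182.8 + 40851.8 = 41034.6 s → 11.40 hours.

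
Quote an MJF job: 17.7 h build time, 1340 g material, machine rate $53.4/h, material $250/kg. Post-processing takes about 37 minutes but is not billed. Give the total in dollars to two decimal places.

Machine cost = 53.4 × 17.7 = $945.18.
Material charge = 250 × 1340/1000, so $335.00.
Job cost: 945.18 + 335.00 = $1280.18.

$1280.18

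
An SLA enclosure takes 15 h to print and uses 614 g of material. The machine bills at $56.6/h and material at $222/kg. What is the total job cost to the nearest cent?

$985.31

Machine cost: 56.6 × 15 → $849.00.
Feedstock cost = 222 × 614/1000, so $136.308.
Total = 849.00 + 136.308 = 985.308 ≈ $985.31.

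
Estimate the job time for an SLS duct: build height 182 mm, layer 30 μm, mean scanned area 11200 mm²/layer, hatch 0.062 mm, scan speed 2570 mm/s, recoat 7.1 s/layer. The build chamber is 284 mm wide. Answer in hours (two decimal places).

Number of layers: 182 / 0.03 → 6067 (rounded up).
Per-layer scan distance = 11200 / 0.062 = 180645.2 mm.
Laser time per layer = 180645.2 / 2570, so 70.29 s.
Time per layer = 70.29 + 7.1 = 77.39 s.
Build time = 6067 × 77.39 = 469525.13 s = 130.42 hours.

130.42 hours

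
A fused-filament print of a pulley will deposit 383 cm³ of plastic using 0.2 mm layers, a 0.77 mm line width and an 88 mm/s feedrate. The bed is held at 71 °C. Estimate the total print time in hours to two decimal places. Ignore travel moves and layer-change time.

7.85 hours

Extrusion cross-section: 0.2 × 0.77 → 0.154 mm².
Total extruded path = 383000/0.154 = 2487013 mm.
Extrusion time = 2487013 / 88, so 28261.5 s.
That's 28261.5 s → 7.85 hours.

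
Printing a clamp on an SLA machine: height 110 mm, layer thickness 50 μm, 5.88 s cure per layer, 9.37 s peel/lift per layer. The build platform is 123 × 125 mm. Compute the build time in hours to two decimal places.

9.32 hours

Layer count = ceil(110 / 0.05) = 2200.
Per-layer time: 5.88 + 9.37 → 15.25 s.
Total = 2200 × 15.25 = 33550 s = 9.32 hours.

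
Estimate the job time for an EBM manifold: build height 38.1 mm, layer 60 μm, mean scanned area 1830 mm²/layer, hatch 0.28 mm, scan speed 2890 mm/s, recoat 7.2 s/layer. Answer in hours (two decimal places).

1.67 hours

Number of layers: 38.1 / 0.06 → 635 (rounded up).
Hatch length per layer: 1830 / 0.28 → 6535.7 mm.
Scan time per layer = 6535.7 / 2890, so 2.2615 s.
Per-layer time: 2.2615 + 7.2 → 9.4615 s.
Total: 635 × 9.4615 s = 6008.0525 s → 1.67 hours.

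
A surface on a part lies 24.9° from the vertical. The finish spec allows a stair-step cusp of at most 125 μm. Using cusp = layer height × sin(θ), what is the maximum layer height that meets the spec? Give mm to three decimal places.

t = h_c / sin θ = 0.125 / 0.4210 = 0.297 mm.

0.297 mm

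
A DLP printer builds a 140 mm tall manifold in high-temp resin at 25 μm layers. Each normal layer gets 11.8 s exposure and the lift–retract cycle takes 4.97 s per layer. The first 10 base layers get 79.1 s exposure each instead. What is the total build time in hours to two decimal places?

26.27 hours

Layers = ⌈140/0.025⌉ = 5600.
Base layers: 10 × (79.1 + 4.97) → 840.7 s.
Normal layers = 5590 × (11.8 + 4.97) = 93744.3 s.
Sum: 840.7 + 93744.3 = 94585 s → 26.27 hours.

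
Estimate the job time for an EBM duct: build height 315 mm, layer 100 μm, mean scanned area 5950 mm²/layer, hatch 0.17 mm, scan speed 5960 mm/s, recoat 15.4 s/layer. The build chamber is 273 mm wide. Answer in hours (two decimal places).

Layers = ⌈315/0.1⌉ = 3150.
Per-layer scan distance = 5950 / 0.17 = 35000 mm.
Per-layer scan time: 35000 / 5960 → 5.8725 s.
Per-layer time = 5.8725 + 15.4 = 21.2725 s.
3150 layers × 21.2725 s/layer = 67008.375 s, i.e. 18.61 hours.

18.61 hours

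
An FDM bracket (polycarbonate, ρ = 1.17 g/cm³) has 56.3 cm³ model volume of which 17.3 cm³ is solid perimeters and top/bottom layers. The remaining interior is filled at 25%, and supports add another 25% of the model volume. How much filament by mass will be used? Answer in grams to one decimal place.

48.1 g

Interior volume: 56.3 − 17.3 → 39 cm³.
Deposited infill: 0.25 × 39 → 9.75 cm³.
Support: 0.25 × 56.3 → 14.075 cm³.
Total printed volume = 17.3 + 9.75 + 14.075, so 41.125 cm³.
Mass = 41.125 × 1.17, so 48.11625 g.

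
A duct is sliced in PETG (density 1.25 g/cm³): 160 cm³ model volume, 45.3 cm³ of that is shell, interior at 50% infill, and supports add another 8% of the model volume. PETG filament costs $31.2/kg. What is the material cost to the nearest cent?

Interior volume = 160 − 45.3, so 114.7 cm³.
Deposited infill = 0.50 × 114.7, so 57.35 cm³.
Support: 0.08 × 160 → 12.8 cm³.
Total printed volume = 45.3 + 57.35 + 12.8, so 115.45 cm³.
Mass: 115.45 × 1.25 → 144.3125 g.
Cost = 144.3125 g / 1000 × $31.2/kg = $4.50.

$4.50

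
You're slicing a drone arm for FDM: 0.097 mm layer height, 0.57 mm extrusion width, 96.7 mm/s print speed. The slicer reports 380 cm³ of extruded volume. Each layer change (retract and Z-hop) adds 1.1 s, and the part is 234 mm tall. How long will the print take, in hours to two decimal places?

Bead cross-section = 0.097 × 0.57 = 0.05529 mm².
Total extruded path = 380000/0.05529 = 6872852.2 mm.
Extrusion time = 6872852.2 / 96.7 = 71074 s.
Layers = ⌈234/0.097⌉ = 2413.
Layer-change overhead: 2413 × 1.1 → 2654.3 s.
Total = 71074 + 2654.3 = 73728.3 s = 20.48 hours.

20.48 hours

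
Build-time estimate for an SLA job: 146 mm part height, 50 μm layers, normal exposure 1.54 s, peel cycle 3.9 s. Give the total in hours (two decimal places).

Number of layers: 146 / 0.05 → 2920 (rounded up).
Each layer takes = 1.54 + 3.9, so 5.44 s.
Build time: 2920 × 5.44 s = 15884.8 s, i.e. 4.41 hours.

4.41 hours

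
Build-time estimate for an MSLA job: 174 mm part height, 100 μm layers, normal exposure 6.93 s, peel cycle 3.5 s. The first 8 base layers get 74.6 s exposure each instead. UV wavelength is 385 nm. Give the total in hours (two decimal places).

5.19 hours

Number of layers: 174 / 0.1 → 1740 (rounded up).
Burn-in layers: 8 × (74.6 + 3.5) → 624.8 s.
Remaining layers: 1732 × (6.93 + 3.5) → 18064.76 s.
Total = 624.8 + 18064.76 = 18689.56 s = 5.19 hours.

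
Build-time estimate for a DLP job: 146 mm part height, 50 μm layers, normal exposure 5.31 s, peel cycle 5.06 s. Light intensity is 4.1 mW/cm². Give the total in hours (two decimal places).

Layer count = ceil(146 / 0.05) = 2920.
Cycle time = 5.31 + 5.06 = 10.37 s.
Total = 2920 × 10.37 = 30280.4 s = 8.41 hours.

8.41 hours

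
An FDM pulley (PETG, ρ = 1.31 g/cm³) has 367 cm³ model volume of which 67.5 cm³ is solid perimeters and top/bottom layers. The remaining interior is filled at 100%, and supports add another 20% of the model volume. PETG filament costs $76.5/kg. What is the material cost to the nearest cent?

Infill region: 367 − 67.5 → 299.5 cm³.
Infill deposited: 1.00 × 299.5 → 299.5 cm³.
Support = 0.20 × 367, so 73.4 cm³.
Total printed volume: 67.5 + 299.5 + 73.4 → 440.4 cm³.
Mass: 440.4 × 1.31 → 576.924 g.
At $76.5/kg: 576.924/1000 × 76.5 = $44.13.

$44.13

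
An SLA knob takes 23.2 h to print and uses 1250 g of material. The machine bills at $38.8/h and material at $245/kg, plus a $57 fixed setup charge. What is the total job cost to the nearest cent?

$1263.41

Time charge = 38.8 × 23.2 = $900.16.
Material charge: 245 × 1250/1000 → $306.25.
Total = 900.16 + 306.25 + 57 = $1263.41.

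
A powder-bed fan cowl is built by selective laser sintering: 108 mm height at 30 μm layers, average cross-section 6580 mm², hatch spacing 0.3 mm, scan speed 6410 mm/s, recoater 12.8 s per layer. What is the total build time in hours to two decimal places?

Number of layers: 108 / 0.03 → 3600 (rounded up).
Scan path per layer = 6580 / 0.3, so 21933.3 mm.
Scan time per layer: 21933.3 / 6410 → 3.4217 s.
Per-layer time: 3.4217 + 12.8 → 16.2217 s.
3600 layers × 16.2217 s/layer = 58398.12 s, i.e. 16.22 hours.

16.22 hours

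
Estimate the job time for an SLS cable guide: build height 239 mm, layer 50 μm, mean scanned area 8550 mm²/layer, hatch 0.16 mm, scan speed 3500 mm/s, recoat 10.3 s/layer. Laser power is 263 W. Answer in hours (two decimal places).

Number of layers: 239 / 0.05 → 4780 (rounded up).
Scan path per layer = 8550 / 0.16 = 53437.5 mm.
Scan time per layer = 53437.5 / 3500 = 15.2679 s.
Time per layer = 15.2679 + 10.3, so 25.5679 s.
4780 layers × 25.5679 s/layer = 122214.562 s, i.e. 33.95 hours.

33.95 hours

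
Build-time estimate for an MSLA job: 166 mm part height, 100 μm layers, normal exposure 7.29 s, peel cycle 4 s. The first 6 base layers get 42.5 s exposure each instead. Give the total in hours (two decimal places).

Number of layers: 166 / 0.1 → 1660 (rounded up).
Base layers = 6 × (42.5 + 4) = 279 s.
Remaining layers: 1654 × (7.29 + 4) → 18673.66 s.
Total = 279 + 18673.66 = 18952.66 s = 5.26 hours.

5.26 hours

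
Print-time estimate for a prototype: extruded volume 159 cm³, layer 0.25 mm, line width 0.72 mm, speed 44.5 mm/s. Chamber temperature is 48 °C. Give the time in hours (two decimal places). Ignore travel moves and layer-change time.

5.51 hours

Bead cross-section = 0.25 × 0.72 = 0.18 mm².
Toolpath length = 159 cm³ / 0.18 mm² = 159000 / 0.18 = 883333.3 mm.
Time extruding = 883333.3 / 44.5 = 19850.2 s.
19850.2 s = 5.51 hours.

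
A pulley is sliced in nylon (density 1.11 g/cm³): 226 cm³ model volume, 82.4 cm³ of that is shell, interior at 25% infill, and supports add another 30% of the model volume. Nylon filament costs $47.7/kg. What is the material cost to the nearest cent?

Volume inside the shell = 226 − 82.4 = 143.6 cm³.
Deposited infill = 0.25 × 143.6, so 35.9 cm³.
Support = 0.30 × 226 = 67.8 cm³.
Total extruded: 82.4 + 35.9 + 67.8 → 186.1 cm³.
Mass: 186.1 × 1.11 → 206.571 g.
At $47.7/kg: 206.571/1000 × 47.7 = $9.85.

$9.85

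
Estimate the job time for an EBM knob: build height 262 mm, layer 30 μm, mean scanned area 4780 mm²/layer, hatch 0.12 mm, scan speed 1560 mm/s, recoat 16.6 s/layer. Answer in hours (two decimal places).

102.22 hours

Layers = ⌈262/0.03⌉ = 8734.
Per-layer scan distance = 4780 / 0.12, so 39833.3 mm.
Per-layer scan time = 39833.3 / 1560, so 25.5342 s.
Time per layer = 25.5342 + 16.6, so 42.1342 s.
Build time = 8734 × 42.1342 = 368000.1028 s = 102.22 hours.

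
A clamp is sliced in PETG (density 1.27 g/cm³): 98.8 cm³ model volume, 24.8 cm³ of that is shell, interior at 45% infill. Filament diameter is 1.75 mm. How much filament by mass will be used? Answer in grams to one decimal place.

73.8 g

Interior volume = 98.8 − 24.8 = 74 cm³.
Infill volume = 0.45 × 74 = 33.3 cm³.
Total extruded = 24.8 + 33.3 = 58.1 cm³.
Mass: 58.1 × 1.27 → 73.787 g.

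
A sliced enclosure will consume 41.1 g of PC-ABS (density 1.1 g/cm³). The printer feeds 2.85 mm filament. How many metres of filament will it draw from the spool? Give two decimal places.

5.86 m

Volume = 41.1 g / 1.1 g·cm⁻³ = 37.3636 cm³ = 37363.6 mm³.
Filament cross-section = π × (2.85/2)² = 6.3794 mm².
Length = 37363.6 / 6.3794 = 5856.91 mm = 5.86 m.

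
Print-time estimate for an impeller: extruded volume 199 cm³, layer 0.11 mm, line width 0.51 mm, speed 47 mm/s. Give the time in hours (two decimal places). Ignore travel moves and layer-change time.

Extrusion cross-section: 0.11 × 0.51 → 0.0561 mm².
Path length: 199000 mm³ / 0.0561 mm² → 3547237.1 mm.
Time extruding = 3547237.1 / 47 = 75473.1 s.
In the requested units: 75473.1 s = 20.96 hours.

20.96 hours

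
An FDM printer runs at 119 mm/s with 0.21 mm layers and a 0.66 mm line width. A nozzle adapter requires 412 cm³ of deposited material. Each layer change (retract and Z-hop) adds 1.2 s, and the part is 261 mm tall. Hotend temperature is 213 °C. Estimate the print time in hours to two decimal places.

7.35 hours

Line area = 0.21 × 0.66, so 0.1386 mm².
Toolpath length = 412 cm³ / 0.1386 mm² = 412000 / 0.1386 = 2972583 mm.
Print-move time: 2972583 / 119 → 24979.7 s.
Layers = ⌈261/0.21⌉ = 1243.
Layer-change overhead: 1243 × 1.2 → 1491.6 s.
Total = 24979.7 + 1491.6 = 26471.3 s = 7.35 hours.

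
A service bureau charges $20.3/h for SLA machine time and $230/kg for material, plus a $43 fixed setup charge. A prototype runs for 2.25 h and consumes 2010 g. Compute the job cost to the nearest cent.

Machine-time cost = 20.3 × 2.25 = $45.675.
Material cost: 230 × 2010/1000 → $462.30.
Adding setup: 45.675 + 462.30 + 43 → 550.975 ≈ $550.98.

$550.98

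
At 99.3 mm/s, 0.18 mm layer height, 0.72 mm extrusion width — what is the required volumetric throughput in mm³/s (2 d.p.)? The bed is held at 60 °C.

A: 0.18 × 0.72 → 0.1296 mm².
Q = v·A = 99.3 × 0.1296 = 12.87 mm³/s.

12.87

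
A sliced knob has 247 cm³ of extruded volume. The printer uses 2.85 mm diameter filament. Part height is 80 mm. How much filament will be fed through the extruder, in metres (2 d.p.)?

A = π r² = π × 1.425² = 6.3794 mm².
L = 247000 mm³ / 6.3794 mm² = 38718.37 mm, i.e. 38.72 m.

38.72 m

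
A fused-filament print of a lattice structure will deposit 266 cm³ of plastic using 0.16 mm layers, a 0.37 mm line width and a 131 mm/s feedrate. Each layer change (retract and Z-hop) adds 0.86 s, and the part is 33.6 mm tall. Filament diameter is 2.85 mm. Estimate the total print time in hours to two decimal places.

9.58 hours

Extrusion cross-section: 0.16 × 0.37 → 0.0592 mm².
Total extruded path = 266000/0.0592 = 4493243.2 mm.
Time extruding: 4493243.2 / 131 → 34299.6 s.
Layer count = ceil(33.6 / 0.16) = 210.
Z-hop total = 210 × 0.86 = 180.6 s.
Total = 34299.6 + 180.6 = 34480.2 s = 9.58 hours.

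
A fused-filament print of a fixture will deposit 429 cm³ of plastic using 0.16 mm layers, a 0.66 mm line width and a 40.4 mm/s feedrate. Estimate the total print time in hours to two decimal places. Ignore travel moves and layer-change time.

27.93 hours

Bead cross-section: 0.16 × 0.66 → 0.1056 mm².
Toolpath length = 429 cm³ / 0.1056 mm² = 429000 / 0.1056 = 4062500 mm.
Extrusion time: 4062500 / 40.4 → 100556.9 s.
In the requested units: 100556.9 s = 27.93 hours.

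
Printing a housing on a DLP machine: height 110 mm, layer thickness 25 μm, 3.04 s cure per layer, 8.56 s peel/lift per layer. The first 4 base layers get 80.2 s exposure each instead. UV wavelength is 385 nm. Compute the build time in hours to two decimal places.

Layer count = ceil(110 / 0.025) = 4400.
Bottom layers: 4 × (80.2 + 8.56) → 355.04 s.
Normal layers = 4396 × (3.04 + 8.56), so 50993.6 s.
Total = 355.04 + 50993.6 = 51348.64 s = 14.26 hours.

14.26 hours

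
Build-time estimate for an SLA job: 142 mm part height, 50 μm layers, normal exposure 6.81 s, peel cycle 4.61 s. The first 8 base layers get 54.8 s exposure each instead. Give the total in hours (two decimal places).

9.12 hours

Layers = ⌈142/0.05⌉ = 2840.
Burn-in layers = 8 × (54.8 + 4.61) = 475.28 s.
Regular layers: 2832 × (6.81 + 4.61) → 32341.44 s.
Total = 475.28 + 32341.44 = 32816.72 s = 9.12 hours.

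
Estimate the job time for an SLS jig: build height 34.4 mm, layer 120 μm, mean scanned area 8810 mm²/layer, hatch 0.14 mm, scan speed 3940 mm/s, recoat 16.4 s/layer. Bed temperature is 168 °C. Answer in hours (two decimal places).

Layer count = ceil(34.4 / 0.12) = 287.
Scan path per layer: 8810 / 0.14 → 62928.6 mm.
Per-layer scan time: 62928.6 / 3940 → 15.9717 s.
Time per layer: 15.9717 + 16.4 → 32.3717 s.
Total: 287 × 32.3717 s = 9290.6779 s → 2.58 hours.

2.58 hours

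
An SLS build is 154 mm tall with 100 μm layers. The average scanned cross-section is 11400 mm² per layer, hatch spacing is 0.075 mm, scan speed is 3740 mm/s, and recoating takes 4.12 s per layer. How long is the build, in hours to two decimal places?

19.15 hours

Number of layers: 154 / 0.1 → 1540 (rounded up).
Per-layer scan distance = 11400 / 0.075, so 152000 mm.
Scan time per layer: 152000 / 3740 → 40.6417 s.
Time per layer: 40.6417 + 4.12 → 44.7617 s.
Build time = 1540 × 44.7617 = 68933.018 s = 19.15 hours.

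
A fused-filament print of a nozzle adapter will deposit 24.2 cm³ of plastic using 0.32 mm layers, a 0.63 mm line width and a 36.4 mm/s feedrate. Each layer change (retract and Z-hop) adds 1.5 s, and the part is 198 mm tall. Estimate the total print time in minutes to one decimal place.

70.4 minutes

Extrusion cross-section = 0.32 × 0.63 = 0.2016 mm².
Toolpath length = 24.2 cm³ / 0.2016 mm² = 24200 / 0.2016 = 120039.7 mm.
Time extruding: 120039.7 / 36.4 → 3297.8 s.
Number of layers: 198 / 0.32 → 619 (rounded up).
Layer-change overhead = 619 × 1.5 = 928.5 s.
Total = 3297.8 + 928.5 = 4226.3 s = 70.4 minutes.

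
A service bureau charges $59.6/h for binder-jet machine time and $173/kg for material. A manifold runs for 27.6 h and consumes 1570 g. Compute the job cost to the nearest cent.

$1916.57

Machine cost = 59.6 × 27.6, so $1644.96.
Material cost: 173 × 1570/1000 → $271.61.
Job cost: 1644.96 + 271.61 = $1916.57.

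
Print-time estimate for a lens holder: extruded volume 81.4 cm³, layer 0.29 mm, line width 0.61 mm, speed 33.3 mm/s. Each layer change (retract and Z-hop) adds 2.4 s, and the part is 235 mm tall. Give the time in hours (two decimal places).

Bead cross-section = 0.29 × 0.61 = 0.1769 mm².
Toolpath length = 81.4 cm³ / 0.1769 mm² = 81400 / 0.1769 = 460147 mm.
Extrusion time = 460147 / 33.3, so 13818.2 s.
Number of layers: 235 / 0.29 → 811 (rounded up).
Z-hop total = 811 × 2.4 = 1946.4 s.
Altogether 13818.2 + 1946.4 = 15764.6 s, i.e. 4.38 hours.

4.38 hours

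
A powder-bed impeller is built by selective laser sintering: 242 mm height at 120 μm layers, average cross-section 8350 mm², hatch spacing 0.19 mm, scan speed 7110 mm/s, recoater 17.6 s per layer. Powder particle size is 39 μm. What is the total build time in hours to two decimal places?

Layers = ⌈242/0.12⌉ = 2017.
Scan path per layer = 8350 / 0.19 = 43947.4 mm.
Per-layer scan time: 43947.4 / 7110 → 6.1811 s.
Per-layer time = 6.1811 + 17.6, so 23.7811 s.
Total: 2017 × 23.7811 s = 47966.4787 s → 13.32 hours.

13.32 hours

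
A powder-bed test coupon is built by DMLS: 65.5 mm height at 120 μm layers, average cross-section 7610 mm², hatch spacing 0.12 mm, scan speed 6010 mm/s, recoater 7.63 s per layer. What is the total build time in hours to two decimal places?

Layers = ⌈65.5/0.12⌉ = 546.
Per-layer scan distance: 7610 / 0.12 → 63416.7 mm.
Per-layer scan time: 63416.7 / 6010 → 10.5519 s.
Time per layer: 10.5519 + 7.63 → 18.1819 s.
Build time = 546 × 18.1819 = 9927.3174 s = 2.76 hours.

2.76 hours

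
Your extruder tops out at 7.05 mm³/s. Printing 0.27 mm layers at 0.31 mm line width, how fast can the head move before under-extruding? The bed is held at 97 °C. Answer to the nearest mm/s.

Bead cross-section: 0.27 × 0.31 → 0.0837 mm².
Max speed = 7.05 / 0.0837 = 84.23 ≈ 84 mm/s.

84 mm/s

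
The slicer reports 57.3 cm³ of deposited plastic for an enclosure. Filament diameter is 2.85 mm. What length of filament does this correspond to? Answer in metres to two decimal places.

A = π r² = π × 1.425² = 6.3794 mm².
L = 57300 mm³ / 6.3794 mm² = 8982.04 mm, i.e. 8.98 m.

8.98 m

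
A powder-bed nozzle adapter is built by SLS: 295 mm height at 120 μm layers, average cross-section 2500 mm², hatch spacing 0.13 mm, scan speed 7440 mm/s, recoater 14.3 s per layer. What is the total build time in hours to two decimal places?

Layer count = ceil(295 / 0.12) = 2459.
Hatch length per layer: 2500 / 0.13 → 19230.8 mm.
Per-layer scan time: 19230.8 / 7440 → 2.5848 s.
Layer cycle = 2.5848 + 14.3 = 16.8848 s.
Build time = 2459 × 16.8848 = 41519.7232 s = 11.53 hours.

11.53 hours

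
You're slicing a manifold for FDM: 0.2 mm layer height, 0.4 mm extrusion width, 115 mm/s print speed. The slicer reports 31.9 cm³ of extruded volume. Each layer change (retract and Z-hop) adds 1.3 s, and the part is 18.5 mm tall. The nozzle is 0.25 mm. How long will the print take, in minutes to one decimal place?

Line area = 0.2 × 0.4, so 0.08 mm².
Toolpath length = 31.9 cm³ / 0.08 mm² = 31900 / 0.08 = 398750 mm.
Extrusion time = 398750 / 115 = 3467.4 s.
Layer count = ceil(18.5 / 0.2) = 93.
Z-hop total: 93 × 1.3 → 120.9 s.
Total = 3467.4 + 120.9 = 3588.3 s = 59.8 minutes.

59.8 minutes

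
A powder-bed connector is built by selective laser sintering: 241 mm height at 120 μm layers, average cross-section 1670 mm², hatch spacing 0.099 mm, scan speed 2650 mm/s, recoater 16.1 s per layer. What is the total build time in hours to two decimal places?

Number of layers: 241 / 0.12 → 2009 (rounded up).
Scan path per layer: 1670 / 0.099 → 16868.7 mm.
Scan time per layer = 16868.7 / 2650 = 6.3655 s.
Time per layer = 6.3655 + 16.1 = 22.4655 s.
Build time = 2009 × 22.4655 = 45133.1895 s = 12.54 hours.

12.54 hours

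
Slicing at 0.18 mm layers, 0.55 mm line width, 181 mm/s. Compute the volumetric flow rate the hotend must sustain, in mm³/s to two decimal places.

17.92

Bead cross-section: 0.18 × 0.55 → 0.099 mm².
Volumetric flow = 181 × 0.099 = 17.92 mm³/s.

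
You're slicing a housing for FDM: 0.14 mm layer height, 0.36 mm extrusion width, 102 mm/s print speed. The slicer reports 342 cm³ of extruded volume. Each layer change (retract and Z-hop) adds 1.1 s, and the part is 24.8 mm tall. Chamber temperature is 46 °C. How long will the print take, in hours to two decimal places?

Line area: 0.14 × 0.36 → 0.0504 mm².
Total extruded path = 342000/0.0504 = 6785714.3 mm.
Time extruding: 6785714.3 / 102 → 66526.6 s.
Layer count = ceil(24.8 / 0.14) = 178.
Layer-change overhead = 178 × 1.1 = 195.8 s.
Total = 66526.6 + 195.8 = 66722.4 s = 18.53 hours.

18.53 hours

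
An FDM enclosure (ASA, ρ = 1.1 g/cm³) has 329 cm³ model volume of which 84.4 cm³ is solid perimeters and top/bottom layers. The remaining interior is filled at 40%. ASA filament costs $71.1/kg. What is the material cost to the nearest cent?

$14.25

Infill region = 329 − 84.4 = 244.6 cm³.
Deposited infill: 0.40 × 244.6 → 97.84 cm³.
Total extruded = 84.4 + 97.84 = 182.24 cm³.
Mass: 182.24 × 1.1 → 200.464 g.
At $71.1/kg: 200.464/1000 × 71.1 = $14.25.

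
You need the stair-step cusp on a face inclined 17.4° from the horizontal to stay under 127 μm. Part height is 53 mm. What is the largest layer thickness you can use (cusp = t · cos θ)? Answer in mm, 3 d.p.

0.133 mm

cos(17.4°) = 0.9542; t_max = 0.127/0.9542 = 0.133 mm.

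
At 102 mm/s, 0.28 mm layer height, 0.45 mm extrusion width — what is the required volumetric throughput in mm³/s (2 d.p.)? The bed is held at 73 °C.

12.85

Extrusion cross-section: 0.28 × 0.45 → 0.126 mm².
Volumetric flow = 102 × 0.126 = 12.85 mm³/s.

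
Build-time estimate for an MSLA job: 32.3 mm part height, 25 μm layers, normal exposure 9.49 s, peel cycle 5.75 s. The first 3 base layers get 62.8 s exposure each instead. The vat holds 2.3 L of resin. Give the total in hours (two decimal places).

5.51 hours

Number of layers: 32.3 / 0.025 → 1292 (rounded up).
Burn-in layers = 3 × (62.8 + 5.75), so 205.65 s.
Remaining layers = 1289 × (9.49 + 5.75), so 19644.36 s.
Total = 205.65 + 19644.36 = 19850.01 s = 5.51 hours.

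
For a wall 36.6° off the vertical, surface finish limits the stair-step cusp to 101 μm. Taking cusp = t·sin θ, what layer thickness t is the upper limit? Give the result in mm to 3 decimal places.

0.169 mm

Layer height = cusp / sin(36.6°) = 0.101 / 0.5962 = 0.169 mm.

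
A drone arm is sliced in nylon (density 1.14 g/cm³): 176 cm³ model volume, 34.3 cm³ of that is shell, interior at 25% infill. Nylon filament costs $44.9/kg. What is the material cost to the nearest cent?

Volume inside the shell = 176 − 34.3, so 141.7 cm³.
Infill volume: 0.25 × 141.7 → 35.425 cm³.
Total printed volume = 34.3 + 35.425, so 69.725 cm³.
Mass = 69.725 × 1.14, so 79.4865 g.
Cost = 79.4865 g / 1000 × $44.9/kg = $3.57.

$3.57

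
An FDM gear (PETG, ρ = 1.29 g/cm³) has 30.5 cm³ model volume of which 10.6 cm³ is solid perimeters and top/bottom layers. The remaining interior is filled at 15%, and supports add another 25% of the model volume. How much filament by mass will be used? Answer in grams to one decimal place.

Interior volume = 30.5 − 10.6, so 19.9 cm³.
Deposited infill: 0.15 × 19.9 → 2.985 cm³.
Support = 0.25 × 30.5 = 7.625 cm³.
Deposited volume: 10.6 + 2.985 + 7.625 → 21.21 cm³.
Mass = 21.21 × 1.29, so 27.3609 g.

27.4 g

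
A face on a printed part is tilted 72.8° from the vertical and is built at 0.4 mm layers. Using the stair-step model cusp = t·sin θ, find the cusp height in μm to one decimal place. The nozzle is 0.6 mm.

382.1 μm

h_c = t·sin θ = 0.4 × 0.9553 = 0.38212 mm (382.1 μm).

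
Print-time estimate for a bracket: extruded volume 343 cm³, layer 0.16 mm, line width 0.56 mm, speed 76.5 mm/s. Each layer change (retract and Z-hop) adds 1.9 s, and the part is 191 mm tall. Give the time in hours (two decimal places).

Line area = 0.16 × 0.56 = 0.0896 mm².
Total extruded path = 343000/0.0896 = 3828125 mm.
Extrusion time: 3828125 / 76.5 → 50040.8 s.
Layers = ⌈191/0.16⌉ = 1194.
Z-hop total = 1194 × 1.9, so 2268.6 s.
Total = 50040.8 + 2268.6 = 52309.4 s = 14.53 hours.

14.53 hours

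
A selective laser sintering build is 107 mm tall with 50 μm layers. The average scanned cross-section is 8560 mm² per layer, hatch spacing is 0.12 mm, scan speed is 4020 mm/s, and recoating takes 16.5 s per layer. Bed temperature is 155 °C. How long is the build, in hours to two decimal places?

20.36 hours

Layers = ⌈107/0.05⌉ = 2140.
Hatch length per layer = 8560 / 0.12, so 71333.3 mm.
Per-layer scan time = 71333.3 / 4020, so 17.7446 s.
Layer cycle: 17.7446 + 16.5 → 34.2446 s.
2140 layers × 34.2446 s/layer = 73283.444 s, i.e. 20.36 hours.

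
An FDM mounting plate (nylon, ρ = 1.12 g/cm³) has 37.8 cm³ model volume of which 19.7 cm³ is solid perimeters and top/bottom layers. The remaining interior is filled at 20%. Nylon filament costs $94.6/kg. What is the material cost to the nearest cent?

$2.47

Volume inside the shell = 37.8 − 19.7 = 18.1 cm³.
Infill volume = 0.20 × 18.1, so 3.62 cm³.
Total extruded = 19.7 + 3.62 = 23.32 cm³.
Mass: 23.32 × 1.12 → 26.1184 g.
Cost = 26.1184 g / 1000 × $94.6/kg = $2.47.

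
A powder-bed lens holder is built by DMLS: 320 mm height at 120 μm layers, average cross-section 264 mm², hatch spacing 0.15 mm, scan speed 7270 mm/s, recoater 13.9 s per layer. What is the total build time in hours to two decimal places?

10.48 hours

Layer count = ceil(320 / 0.12) = 2667.
Per-layer scan distance: 264 / 0.15 → 1760 mm.
Laser time per layer = 1760 / 7270, so 0.2421 s.
Per-layer time: 0.2421 + 13.9 → 14.1421 s.
2667 layers × 14.1421 s/layer = 37716.9807 s, i.e. 10.48 hours.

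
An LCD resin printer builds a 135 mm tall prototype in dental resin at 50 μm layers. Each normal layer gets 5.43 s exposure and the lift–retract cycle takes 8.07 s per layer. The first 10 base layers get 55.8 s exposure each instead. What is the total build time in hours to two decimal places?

Number of layers: 135 / 0.05 → 2700 (rounded up).
Burn-in layers: 10 × (55.8 + 8.07) → 638.7 s.
Regular layers = 2690 × (5.43 + 8.07), so 36315 s.
Total = 638.7 + 36315 = 36953.7 s = 10.26 hours.

10.26 hours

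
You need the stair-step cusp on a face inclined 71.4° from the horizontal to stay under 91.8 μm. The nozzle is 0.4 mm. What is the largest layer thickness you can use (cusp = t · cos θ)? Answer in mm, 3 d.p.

0.288 mm

t = h_c / cos θ = 0.0918 / 0.3190 = 0.288 mm.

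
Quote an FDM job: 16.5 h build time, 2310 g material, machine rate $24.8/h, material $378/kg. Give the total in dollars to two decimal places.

Time charge = 24.8 × 16.5 = $409.20.
Feedstock cost = 378 × 2310/1000 = $873.18.
Job cost: 409.20 + 873.18 = $1282.38.

$1282.38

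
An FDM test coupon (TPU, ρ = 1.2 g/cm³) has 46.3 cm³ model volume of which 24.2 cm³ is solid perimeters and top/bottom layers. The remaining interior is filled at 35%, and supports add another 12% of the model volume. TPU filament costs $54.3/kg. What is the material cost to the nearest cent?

Interior volume: 46.3 − 24.2 → 22.1 cm³.
Deposited infill: 0.35 × 22.1 → 7.735 cm³.
Support = 0.12 × 46.3, so 5.556 cm³.
Total printed volume = 24.2 + 7.735 + 5.556, so 37.491 cm³.
Mass = 37.491 × 1.2, so 44.9892 g.
At $54.3/kg: 44.9892/1000 × 54.3 = $2.44.

$2.44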